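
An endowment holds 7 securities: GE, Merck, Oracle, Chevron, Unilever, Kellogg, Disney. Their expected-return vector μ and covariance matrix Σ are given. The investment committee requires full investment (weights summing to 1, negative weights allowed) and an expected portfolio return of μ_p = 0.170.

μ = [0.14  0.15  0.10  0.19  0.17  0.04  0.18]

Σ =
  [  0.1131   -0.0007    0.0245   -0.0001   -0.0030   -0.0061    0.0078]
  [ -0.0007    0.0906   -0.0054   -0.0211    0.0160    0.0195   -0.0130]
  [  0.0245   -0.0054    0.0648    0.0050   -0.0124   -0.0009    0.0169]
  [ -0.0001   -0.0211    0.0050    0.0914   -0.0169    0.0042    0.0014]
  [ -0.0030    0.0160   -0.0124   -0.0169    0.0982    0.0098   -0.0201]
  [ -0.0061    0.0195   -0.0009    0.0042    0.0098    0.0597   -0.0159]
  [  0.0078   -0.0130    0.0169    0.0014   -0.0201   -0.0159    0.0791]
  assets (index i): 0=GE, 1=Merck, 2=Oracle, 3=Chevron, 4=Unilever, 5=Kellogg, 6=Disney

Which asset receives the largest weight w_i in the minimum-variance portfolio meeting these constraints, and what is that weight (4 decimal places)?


Chevron (0.2471)

u=Σ⁻¹μ = [0.9378  2.3495  0.8636  3.0019  2.6049  0.1795  3.0296]
v=Σ⁻¹𝟙 = [6.4705  11.9855  11.1286  14.8348  14.5827  15.0375  18.0621]
a=μᵀu=2.135796  b=𝟙ᵀu=12.966918  c=𝟙ᵀv=92.101760  D=ac−b²=28.569589
λ₁=(c·0.170−b)/D = (92.101760·0.170−12.966918)/28.569589 = 0.094169
λ₂=(a−b·0.170)/D = (2.135796−12.966918·0.170)/28.569589 = -0.002400
w* = 0.094169·u + -0.002400·v:
  w_0 = 0.094169·0.9378 + -0.002400·6.4705 = 0.0728  (GE)
  w_1 = 0.094169·2.3495 + -0.002400·11.9855 = 0.1925  (Merck)
  w_2 = 0.094169·0.8636 + -0.002400·11.1286 = 0.0546  (Oracle)
  w_3 = 0.094169·3.0019 + -0.002400·14.8348 = 0.2471  (Chevron)
  w_4 = 0.094169·2.6049 + -0.002400·14.5827 = 0.2103  (Unilever)
  w_5 = 0.094169·0.1795 + -0.002400·15.0375 = -0.0192  (Kellogg)
  w_6 = 0.094169·3.0296 + -0.002400·18.0621 = 0.2419  (Disney)
Σw_i=1.0000  μᵀw=0.1700
σ²=wᵀΣw=λ₁·μ_p+λ₂ = 0.094169·0.170 + -0.002400 = 0.013608 ≈ 0.0136


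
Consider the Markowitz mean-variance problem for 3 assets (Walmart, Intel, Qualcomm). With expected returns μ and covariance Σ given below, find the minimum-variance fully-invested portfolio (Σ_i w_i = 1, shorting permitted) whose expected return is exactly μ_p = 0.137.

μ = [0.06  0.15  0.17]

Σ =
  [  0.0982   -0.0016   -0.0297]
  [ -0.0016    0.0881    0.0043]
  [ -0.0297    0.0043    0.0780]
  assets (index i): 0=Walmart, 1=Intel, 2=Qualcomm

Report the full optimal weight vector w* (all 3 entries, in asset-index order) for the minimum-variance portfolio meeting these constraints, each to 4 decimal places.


u=Σ⁻¹μ = [1.4348  1.5999  2.6376]
v=Σ⁻¹𝟙 = [15.8862  10.7472  18.2770]
a=μᵀu=0.774471  b=𝟙ᵀu=5.672339  c=𝟙ᵀv=44.910367  D=ac−b²=2.606366
λ₁=(c·0.137−b)/D = (44.910367·0.137−5.672339)/2.606366 = 0.184311
λ₂=(a−b·0.137)/D = (0.774471−5.672339·0.137)/2.606366 = -0.001013
w* = 0.184311·u + -0.001013·v:
  w_0 = 0.184311·1.4348 + -0.001013·15.8862 = 0.2484  (Walmart)
  w_1 = 0.184311·1.5999 + -0.001013·10.7472 = 0.2840  (Intel)
  w_2 = 0.184311·2.6376 + -0.001013·18.2770 = 0.4676  (Qualcomm)
Σw_i=1.0000  μᵀw=0.1370
σ²=wᵀΣw=λ₁·μ_p+λ₂ = 0.184311·0.137 + -0.001013 = 0.024238 ≈ 0.0242

0.2484  0.2840  0.4676


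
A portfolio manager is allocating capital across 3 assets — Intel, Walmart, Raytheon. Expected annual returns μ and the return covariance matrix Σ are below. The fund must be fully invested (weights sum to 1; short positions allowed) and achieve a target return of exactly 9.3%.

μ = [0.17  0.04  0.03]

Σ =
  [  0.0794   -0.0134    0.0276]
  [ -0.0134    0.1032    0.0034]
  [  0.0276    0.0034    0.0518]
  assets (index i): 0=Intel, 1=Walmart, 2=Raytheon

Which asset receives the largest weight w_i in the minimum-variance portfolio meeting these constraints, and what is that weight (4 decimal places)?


p=Σ⁻¹μ = [2.5563  0.7469  -0.8319]
q=Σ⁻¹𝟙 = [9.6915  10.5051  13.4517]
a=μᵀp=0.439489  b=𝟙ᵀp=2.471304  c=𝟙ᵀq=33.648296  D=ac−b²=8.680727
λ₁=(c·0.093−b)/D = (33.648296·0.093−2.471304)/8.680727 = 0.075799
λ₂=(a−b·0.093)/D = (0.439489−2.471304·0.093)/8.680727 = 0.024152
w* = 0.075799·p + 0.024152·q:
  w_0 = 0.075799·2.5563 + 0.024152·9.6915 = 0.4278  (Intel)
  w_1 = 0.075799·0.7469 + 0.024152·10.5051 = 0.3103  (Walmart)
  w_2 = 0.075799·-0.8319 + 0.024152·13.4517 = 0.2618  (Raytheon)
Σw_i=1.0000  μᵀw=0.0930
σ²=wᵀΣw=λ₁·μ_p+λ₂ = 0.075799·0.093 + 0.024152 = 0.031201 ≈ 0.0312

Intel (0.4278)


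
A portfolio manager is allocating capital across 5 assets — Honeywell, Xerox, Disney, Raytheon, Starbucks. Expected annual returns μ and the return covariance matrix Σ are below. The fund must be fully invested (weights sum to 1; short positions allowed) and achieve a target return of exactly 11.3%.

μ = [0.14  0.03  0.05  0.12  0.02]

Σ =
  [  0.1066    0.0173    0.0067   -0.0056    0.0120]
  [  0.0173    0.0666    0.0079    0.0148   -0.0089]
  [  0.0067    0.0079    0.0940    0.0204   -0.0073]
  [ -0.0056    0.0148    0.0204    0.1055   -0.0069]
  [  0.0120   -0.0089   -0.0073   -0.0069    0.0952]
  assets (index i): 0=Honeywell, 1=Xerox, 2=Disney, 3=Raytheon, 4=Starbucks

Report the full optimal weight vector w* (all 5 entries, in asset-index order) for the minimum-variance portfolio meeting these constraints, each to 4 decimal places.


p=Σ⁻¹μ = [1.3804  -0.1833  0.1966  1.2064  0.1215]
q=Σ⁻¹𝟙 = [5.8253  12.5125  8.5562  7.1705  12.1155]
a=μᵀp=0.344780  b=𝟙ᵀp=2.721495  c=𝟙ᵀq=46.180013  D=ac−b²=8.515395
λ₁=(c·0.113−b)/D = (46.180013·0.113−2.721495)/8.515395 = 0.293216
λ₂=(a−b·0.113)/D = (0.344780−2.721495·0.113)/8.515395 = 0.004375
w* = 0.293216·p + 0.004375·q:
  w_0 = 0.293216·1.3804 + 0.004375·5.8253 = 0.4302  (Honeywell)
  w_1 = 0.293216·-0.1833 + 0.004375·12.5125 = 0.0010  (Xerox)
  w_2 = 0.293216·0.1966 + 0.004375·8.5562 = 0.0951  (Disney)
  w_3 = 0.293216·1.2064 + 0.004375·7.1705 = 0.3851  (Raytheon)
  w_4 = 0.293216·0.1215 + 0.004375·12.1155 = 0.0886  (Starbucks)
Σw_i=1.0000  μᵀw=0.1130
σ²=wᵀΣw=λ₁·μ_p+λ₂ = 0.293216·0.113 + 0.004375 = 0.037508 ≈ 0.0375

0.4302  0.0010  0.0951  0.3851  0.0886


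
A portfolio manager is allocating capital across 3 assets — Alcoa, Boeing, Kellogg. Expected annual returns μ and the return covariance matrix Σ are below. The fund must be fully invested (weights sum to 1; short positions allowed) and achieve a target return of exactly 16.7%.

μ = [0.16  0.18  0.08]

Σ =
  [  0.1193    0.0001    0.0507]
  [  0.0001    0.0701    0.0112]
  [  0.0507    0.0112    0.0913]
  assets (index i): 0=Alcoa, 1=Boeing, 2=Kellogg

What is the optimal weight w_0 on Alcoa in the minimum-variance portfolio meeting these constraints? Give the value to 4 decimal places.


x=Σ⁻¹μ = [1.4429  2.6048  -0.2446]
y=Σ⁻¹𝟙 = [5.7704  13.2794  6.1195]
a=μᵀx=0.680160  b=𝟙ᵀx=3.803119  c=𝟙ᵀy=25.169315  D=ac−b²=2.655447
λ₁=(c·0.167−b)/D = (25.169315·0.167−3.803119)/2.655447 = 0.150693
λ₂=(a−b·0.167)/D = (0.680160−3.803119·0.167)/2.655447 = 0.016961
w* = 0.150693·x + 0.016961·y:
  w_0 = 0.150693·1.4429 + 0.016961·5.7704 = 0.3153  (Alcoa)
  w_1 = 0.150693·2.6048 + 0.016961·13.2794 = 0.6178  (Boeing)
  w_2 = 0.150693·-0.2446 + 0.016961·6.1195 = 0.0669  (Kellogg)
Σw_i=1.0000  μᵀw=0.1670
σ²=wᵀΣw=λ₁·μ_p+λ₂ = 0.150693·0.167 + 0.016961 = 0.042127 ≈ 0.0421

0.3153


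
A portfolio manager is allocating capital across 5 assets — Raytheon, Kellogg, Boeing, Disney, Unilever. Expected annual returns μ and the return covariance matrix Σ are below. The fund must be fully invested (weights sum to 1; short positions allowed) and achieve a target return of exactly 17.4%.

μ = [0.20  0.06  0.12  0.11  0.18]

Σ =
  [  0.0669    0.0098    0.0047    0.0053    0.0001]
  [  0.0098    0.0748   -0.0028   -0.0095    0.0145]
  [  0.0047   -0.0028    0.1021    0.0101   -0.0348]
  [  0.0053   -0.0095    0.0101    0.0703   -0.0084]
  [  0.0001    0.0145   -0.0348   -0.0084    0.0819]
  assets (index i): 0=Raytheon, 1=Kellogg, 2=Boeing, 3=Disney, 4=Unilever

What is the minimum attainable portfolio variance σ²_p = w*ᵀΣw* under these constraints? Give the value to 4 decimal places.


0.0205

x=Σ⁻¹μ = [2.7154  0.0917  1.9897  1.4658  3.1740]
y=Σ⁻¹𝟙 = [11.1467  10.8820  14.1771  14.9482  17.8269]
a=μᵀx=1.519914  b=𝟙ᵀx=9.436660  c=𝟙ᵀy=68.980935  D=ac−b²=15.794521
λ₁=(c·0.174−b)/D = (68.980935·0.174−9.436660)/15.794521 = 0.162463
λ₂=(a−b·0.174)/D = (1.519914−9.436660·0.174)/15.794521 = -0.007728
w* = 0.162463·x + -0.007728·y:
  w_0 = 0.162463·2.7154 + -0.007728·11.1467 = 0.3550  (Raytheon)
  w_1 = 0.162463·0.0917 + -0.007728·10.8820 = -0.0692  (Kellogg)
  w_2 = 0.162463·1.9897 + -0.007728·14.1771 = 0.2137  (Boeing)
  w_3 = 0.162463·1.4658 + -0.007728·14.9482 = 0.1226  (Disney)
  w_4 = 0.162463·3.1740 + -0.007728·17.8269 = 0.3779  (Unilever)
Σw_i=1.0000  μᵀw=0.1740
σ²=wᵀΣw=λ₁·μ_p+λ₂ = 0.162463·0.174 + -0.007728 = 0.020540 ≈ 0.0205


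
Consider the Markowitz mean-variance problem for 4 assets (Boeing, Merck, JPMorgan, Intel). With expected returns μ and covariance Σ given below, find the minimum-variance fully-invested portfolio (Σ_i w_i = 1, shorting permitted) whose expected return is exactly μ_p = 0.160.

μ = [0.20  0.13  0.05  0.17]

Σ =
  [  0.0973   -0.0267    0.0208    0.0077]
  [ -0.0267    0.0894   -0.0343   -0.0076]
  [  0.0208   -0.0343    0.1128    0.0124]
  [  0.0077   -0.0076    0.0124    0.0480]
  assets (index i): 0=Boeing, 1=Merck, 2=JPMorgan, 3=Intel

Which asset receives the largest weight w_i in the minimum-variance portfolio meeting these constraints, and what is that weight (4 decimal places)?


u=Σ⁻¹μ = [2.4138  2.6294  0.4170  3.4630]
v=Σ⁻¹𝟙 = [12.0890  20.5720  10.7621  19.3711]
a=μᵀu=1.434165  b=𝟙ᵀu=8.923358  c=𝟙ᵀv=62.794243  D=ac−b²=10.430998
λ₁=(c·0.160−b)/D = (62.794243·0.160−8.923358)/10.430998 = 0.107729
λ₂=(a−b·0.160)/D = (1.434165−8.923358·0.160)/10.430998 = 0.000616
w* = 0.107729·u + 0.000616·v:
  w_0 = 0.107729·2.4138 + 0.000616·12.0890 = 0.2675  (Boeing)
  w_1 = 0.107729·2.6294 + 0.000616·20.5720 = 0.2959  (Merck)
  w_2 = 0.107729·0.4170 + 0.000616·10.7621 = 0.0516  (JPMorgan)
  w_3 = 0.107729·3.4630 + 0.000616·19.3711 = 0.3850  (Intel)
Σw_i=1.0000  μᵀw=0.1600
σ²=wᵀΣw=λ₁·μ_p+λ₂ = 0.107729·0.160 + 0.000616 = 0.017853 ≈ 0.0179

Intel (0.3850)


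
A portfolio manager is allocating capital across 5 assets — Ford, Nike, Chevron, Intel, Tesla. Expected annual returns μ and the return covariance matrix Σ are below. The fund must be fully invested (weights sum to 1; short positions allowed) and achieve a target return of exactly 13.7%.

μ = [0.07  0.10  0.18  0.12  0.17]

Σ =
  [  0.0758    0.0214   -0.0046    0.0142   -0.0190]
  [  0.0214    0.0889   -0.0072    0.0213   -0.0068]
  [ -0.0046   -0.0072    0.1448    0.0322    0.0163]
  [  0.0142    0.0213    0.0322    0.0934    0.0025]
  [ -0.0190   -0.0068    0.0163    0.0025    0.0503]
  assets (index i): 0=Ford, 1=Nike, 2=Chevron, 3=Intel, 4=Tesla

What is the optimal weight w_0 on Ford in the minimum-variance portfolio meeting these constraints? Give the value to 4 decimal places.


0.2174

u=Σ⁻¹μ = [1.5664  1.0020  0.8159  0.4346  3.8209]
v=Σ⁻¹𝟙 = [16.7310  8.5338  4.0335  4.1345  25.8417]
a=μᵀu=1.058416  b=𝟙ᵀu=7.639818  c=𝟙ᵀv=59.274583  D=ac−b²=4.370322
λ₁=(c·0.137−b)/D = (59.274583·0.137−7.639818)/4.370322 = 0.110015
λ₂=(a−b·0.137)/D = (1.058416−7.639818·0.137)/4.370322 = 0.002691
w* = 0.110015·u + 0.002691·v:
  w_0 = 0.110015·1.5664 + 0.002691·16.7310 = 0.2174  (Ford)
  w_1 = 0.110015·1.0020 + 0.002691·8.5338 = 0.1332  (Nike)
  w_2 = 0.110015·0.8159 + 0.002691·4.0335 = 0.1006  (Chevron)
  w_3 = 0.110015·0.4346 + 0.002691·4.1345 = 0.0589  (Intel)
  w_4 = 0.110015·3.8209 + 0.002691·25.8417 = 0.4899  (Tesla)
Σw_i=1.0000  μᵀw=0.1370
σ²=wᵀΣw=λ₁·μ_p+λ₂ = 0.110015·0.137 + 0.002691 = 0.017763 ≈ 0.0178


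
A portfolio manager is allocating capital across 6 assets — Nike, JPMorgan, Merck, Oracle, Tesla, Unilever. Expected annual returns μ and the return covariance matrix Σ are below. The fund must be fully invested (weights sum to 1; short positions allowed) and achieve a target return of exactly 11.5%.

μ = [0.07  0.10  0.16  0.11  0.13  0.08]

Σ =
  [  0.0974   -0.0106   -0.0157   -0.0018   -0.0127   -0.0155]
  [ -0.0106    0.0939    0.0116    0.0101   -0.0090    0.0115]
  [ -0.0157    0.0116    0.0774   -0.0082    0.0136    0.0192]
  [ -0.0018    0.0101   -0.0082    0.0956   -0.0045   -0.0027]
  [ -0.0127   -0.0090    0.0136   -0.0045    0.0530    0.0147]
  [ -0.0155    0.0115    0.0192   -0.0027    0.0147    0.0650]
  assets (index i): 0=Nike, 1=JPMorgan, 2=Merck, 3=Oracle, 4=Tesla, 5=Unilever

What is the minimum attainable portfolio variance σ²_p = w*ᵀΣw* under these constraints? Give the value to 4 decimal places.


p=Σ⁻¹μ = [1.5432  1.0698  1.8282  1.3535  2.5535  0.3482]
q=Σ⁻¹𝟙 = [17.6097  10.8093  9.8932  11.7603  20.4388  10.6153]
a=μᵀp=1.016216  b=𝟙ᵀp=8.696423  c=𝟙ᵀq=81.126583  D=ac−b²=6.814345
λ₁=(c·0.115−b)/D = (81.126583·0.115−8.696423)/6.814345 = 0.092912
λ₂=(a−b·0.115)/D = (1.016216−8.696423·0.115)/6.814345 = 0.002367
w* = 0.092912·p + 0.002367·q:
  w_0 = 0.092912·1.5432 + 0.002367·17.6097 = 0.1851  (Nike)
  w_1 = 0.092912·1.0698 + 0.002367·10.8093 = 0.1250  (JPMorgan)
  w_2 = 0.092912·1.8282 + 0.002367·9.8932 = 0.1933  (Merck)
  w_3 = 0.092912·1.3535 + 0.002367·11.7603 = 0.1536  (Oracle)
  w_4 = 0.092912·2.5535 + 0.002367·20.4388 = 0.2856  (Tesla)
  w_5 = 0.092912·0.3482 + 0.002367·10.6153 = 0.0575  (Unilever)
Σw_i=1.0000  μᵀw=0.1150
σ²=wᵀΣw=λ₁·μ_p+λ₂ = 0.092912·0.115 + 0.002367 = 0.013052 ≈ 0.0131

0.0131


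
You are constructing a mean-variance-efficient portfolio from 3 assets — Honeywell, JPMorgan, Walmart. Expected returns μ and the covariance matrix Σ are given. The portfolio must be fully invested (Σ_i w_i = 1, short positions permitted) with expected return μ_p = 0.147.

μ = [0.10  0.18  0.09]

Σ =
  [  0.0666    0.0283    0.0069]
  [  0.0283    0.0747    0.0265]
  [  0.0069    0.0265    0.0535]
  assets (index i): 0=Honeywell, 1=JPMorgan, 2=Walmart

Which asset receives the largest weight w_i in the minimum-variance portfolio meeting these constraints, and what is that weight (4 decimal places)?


JPMorgan (0.6123)

g=Σ⁻¹μ = [0.6049  1.9549  0.6359]
h=Σ⁻¹𝟙 = [11.9861  3.3526  15.4851]
a=μᵀg=0.469603  b=𝟙ᵀg=3.195734  c=𝟙ᵀh=30.823783  D=ac−b²=4.262215
λ₁=(c·0.147−b)/D = (30.823783·0.147−3.195734)/4.262215 = 0.313302
λ₂=(a−b·0.147)/D = (0.469603−3.195734·0.147)/4.262215 = -0.000040
w* = 0.313302·g + -0.000040·h:
  w_0 = 0.313302·0.6049 + -0.000040·11.9861 = 0.1891  (Honeywell)
  w_1 = 0.313302·1.9549 + -0.000040·3.3526 = 0.6123  (JPMorgan)
  w_2 = 0.313302·0.6359 + -0.000040·15.4851 = 0.1986  (Walmart)
Σw_i=1.0000  μᵀw=0.1470
σ²=wᵀΣw=λ₁·μ_p+λ₂ = 0.313302·0.147 + -0.000040 = 0.046016 ≈ 0.0460


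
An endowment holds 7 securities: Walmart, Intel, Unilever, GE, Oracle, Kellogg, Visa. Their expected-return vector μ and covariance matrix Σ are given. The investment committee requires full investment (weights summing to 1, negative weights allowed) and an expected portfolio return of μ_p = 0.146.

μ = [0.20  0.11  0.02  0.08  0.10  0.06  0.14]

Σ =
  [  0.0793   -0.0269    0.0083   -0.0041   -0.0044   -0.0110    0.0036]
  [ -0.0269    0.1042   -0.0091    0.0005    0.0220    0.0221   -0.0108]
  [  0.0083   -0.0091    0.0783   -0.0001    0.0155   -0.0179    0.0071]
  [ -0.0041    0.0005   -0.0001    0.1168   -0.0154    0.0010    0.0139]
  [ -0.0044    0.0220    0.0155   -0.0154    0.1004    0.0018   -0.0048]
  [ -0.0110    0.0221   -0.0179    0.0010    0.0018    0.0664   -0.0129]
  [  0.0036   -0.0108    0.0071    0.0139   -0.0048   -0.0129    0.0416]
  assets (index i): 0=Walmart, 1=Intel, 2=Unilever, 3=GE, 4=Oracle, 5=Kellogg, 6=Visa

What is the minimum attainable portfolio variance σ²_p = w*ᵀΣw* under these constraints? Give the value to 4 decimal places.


g=Σ⁻¹μ = [3.2401  1.7533  -0.0837  0.4311  0.9965  1.5809  4.0156]
h=Σ⁻¹𝟙 = [17.8714  11.7659  13.2686  6.5497  8.1031  23.0305  29.1701]
a=μᵀg=1.630393  b=𝟙ᵀg=11.933829  c=𝟙ᵀh=109.759313  D=ac−b²=36.534574
λ₁=(c·0.146−b)/D = (109.759313·0.146−11.933829)/36.534574 = 0.111977
λ₂=(a−b·0.146)/D = (1.630393−11.933829·0.146)/36.534574 = -0.003064
w* = 0.111977·g + -0.003064·h:
  w_0 = 0.111977·3.2401 + -0.003064·17.8714 = 0.3081  (Walmart)
  w_1 = 0.111977·1.7533 + -0.003064·11.7659 = 0.1603  (Intel)
  w_2 = 0.111977·-0.0837 + -0.003064·13.2686 = -0.0500  (Unilever)
  w_3 = 0.111977·0.4311 + -0.003064·6.5497 = 0.0282  (GE)
  w_4 = 0.111977·0.9965 + -0.003064·8.1031 = 0.0868  (Oracle)
  w_5 = 0.111977·1.5809 + -0.003064·23.0305 = 0.1065  (Kellogg)
  w_6 = 0.111977·4.0156 + -0.003064·29.1701 = 0.3603  (Visa)
Σw_i=1.0000  μᵀw=0.1460
σ²=wᵀΣw=λ₁·μ_p+λ₂ = 0.111977·0.146 + -0.003064 = 0.013285 ≈ 0.0133

0.0133


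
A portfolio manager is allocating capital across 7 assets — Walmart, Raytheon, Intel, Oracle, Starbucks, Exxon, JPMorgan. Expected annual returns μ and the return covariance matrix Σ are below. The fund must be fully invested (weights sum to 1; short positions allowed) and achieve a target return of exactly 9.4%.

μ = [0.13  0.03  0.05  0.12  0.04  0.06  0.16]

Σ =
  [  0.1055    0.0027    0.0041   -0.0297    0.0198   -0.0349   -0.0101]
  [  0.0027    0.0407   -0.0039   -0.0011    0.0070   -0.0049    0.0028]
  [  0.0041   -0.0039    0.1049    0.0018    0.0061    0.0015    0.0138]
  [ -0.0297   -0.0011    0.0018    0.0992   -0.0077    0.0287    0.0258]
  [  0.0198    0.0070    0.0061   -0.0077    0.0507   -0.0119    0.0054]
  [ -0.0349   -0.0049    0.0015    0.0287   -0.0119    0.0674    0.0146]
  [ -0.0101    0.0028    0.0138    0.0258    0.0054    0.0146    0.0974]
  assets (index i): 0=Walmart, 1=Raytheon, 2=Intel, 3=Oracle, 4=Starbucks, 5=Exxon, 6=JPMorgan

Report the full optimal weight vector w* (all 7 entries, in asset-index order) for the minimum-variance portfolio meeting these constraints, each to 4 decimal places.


x=Σ⁻¹μ = [2.0278  0.6784  0.2015  1.1340  0.2072  1.2561  1.3048]
y=Σ⁻¹𝟙 = [16.0216  24.3727  7.9744  8.6324  15.4853  23.0272  3.5010]
a=μᵀx=0.722543  b=𝟙ᵀx=6.809791  c=𝟙ᵀy=99.014546  D=ac−b²=25.169054
λ₁=(c·0.094−b)/D = (99.014546·0.094−6.809791)/25.169054 = 0.099232
λ₂=(a−b·0.094)/D = (0.722543−6.809791·0.094)/25.169054 = 0.003275
w* = 0.099232·x + 0.003275·y:
  w_0 = 0.099232·2.0278 + 0.003275·16.0216 = 0.2537  (Walmart)
  w_1 = 0.099232·0.6784 + 0.003275·24.3727 = 0.1471  (Raytheon)
  w_2 = 0.099232·0.2015 + 0.003275·7.9744 = 0.0461  (Intel)
  w_3 = 0.099232·1.1340 + 0.003275·8.6324 = 0.1408  (Oracle)
  w_4 = 0.099232·0.2072 + 0.003275·15.4853 = 0.0713  (Starbucks)
  w_5 = 0.099232·1.2561 + 0.003275·23.0272 = 0.2001  (Exxon)
  w_6 = 0.099232·1.3048 + 0.003275·3.5010 = 0.1409  (JPMorgan)
Σw_i=1.0000  μᵀw=0.0940
σ²=wᵀΣw=λ₁·μ_p+λ₂ = 0.099232·0.094 + 0.003275 = 0.012603 ≈ 0.0126

0.2537  0.1471  0.0461  0.1408  0.0713  0.2001  0.1409


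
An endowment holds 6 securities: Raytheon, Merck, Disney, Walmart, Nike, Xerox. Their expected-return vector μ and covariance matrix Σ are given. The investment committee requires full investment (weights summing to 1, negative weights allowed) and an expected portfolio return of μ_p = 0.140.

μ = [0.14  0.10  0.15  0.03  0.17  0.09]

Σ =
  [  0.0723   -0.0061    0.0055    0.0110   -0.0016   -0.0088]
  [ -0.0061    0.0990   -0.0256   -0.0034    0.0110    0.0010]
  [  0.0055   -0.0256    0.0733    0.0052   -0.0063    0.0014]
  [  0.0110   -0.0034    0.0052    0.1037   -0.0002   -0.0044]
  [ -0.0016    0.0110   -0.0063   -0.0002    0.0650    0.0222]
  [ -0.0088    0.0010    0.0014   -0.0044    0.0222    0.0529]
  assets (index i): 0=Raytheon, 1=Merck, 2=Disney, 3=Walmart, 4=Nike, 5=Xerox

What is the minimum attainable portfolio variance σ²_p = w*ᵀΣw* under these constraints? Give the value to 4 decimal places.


0.0149

g=Σ⁻¹μ = [2.0313  1.5437  2.6118  0.0390  2.3269  0.9677]
h=Σ⁻¹𝟙 = [14.7879  14.6472  17.4878  8.4399  8.9967  17.5503]
a=μᵀg=1.314356  b=𝟙ᵀg=9.520363  c=𝟙ᵀh=81.909850  D=ac−b²=17.021397
λ₁=(c·0.140−b)/D = (81.909850·0.140−9.520363)/17.021397 = 0.114386
λ₂=(a−b·0.140)/D = (1.314356−9.520363·0.140)/17.021397 = -0.001087
w* = 0.114386·g + -0.001087·h:
  w_0 = 0.114386·2.0313 + -0.001087·14.7879 = 0.2163  (Raytheon)
  w_1 = 0.114386·1.5437 + -0.001087·14.6472 = 0.1607  (Merck)
  w_2 = 0.114386·2.6118 + -0.001087·17.4878 = 0.2798  (Disney)
  w_3 = 0.114386·0.0390 + -0.001087·8.4399 = -0.0047  (Walmart)
  w_4 = 0.114386·2.3269 + -0.001087·8.9967 = 0.2564  (Nike)
  w_5 = 0.114386·0.9677 + -0.001087·17.5503 = 0.0916  (Xerox)
Σw_i=1.0000  μᵀw=0.1400
σ²=wᵀΣw=λ₁·μ_p+λ₂ = 0.114386·0.140 + -0.001087 = 0.014928 ≈ 0.0149


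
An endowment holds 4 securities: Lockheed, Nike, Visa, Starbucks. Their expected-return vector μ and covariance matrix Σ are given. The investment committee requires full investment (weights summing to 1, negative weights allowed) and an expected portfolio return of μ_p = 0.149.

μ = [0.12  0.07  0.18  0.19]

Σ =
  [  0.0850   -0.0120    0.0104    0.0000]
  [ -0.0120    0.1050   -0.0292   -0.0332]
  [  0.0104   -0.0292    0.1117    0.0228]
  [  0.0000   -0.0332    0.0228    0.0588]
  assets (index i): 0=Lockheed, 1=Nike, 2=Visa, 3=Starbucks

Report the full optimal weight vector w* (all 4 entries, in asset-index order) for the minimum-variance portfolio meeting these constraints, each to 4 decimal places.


x=Σ⁻¹μ = [1.6121  2.5201  1.2707  4.1615]
y=Σ⁻¹𝟙 = [13.8344  21.5744  7.9779  26.0948]
a=μᵀx=1.389267  b=𝟙ᵀx=9.564376  c=𝟙ᵀy=69.481550  D=ac−b²=5.051124
λ₁=(c·0.149−b)/D = (69.481550·0.149−9.564376)/5.051124 = 0.156079
λ₂=(a−b·0.149)/D = (1.389267−9.564376·0.149)/5.051124 = -0.007093
w* = 0.156079·x + -0.007093·y:
  w_0 = 0.156079·1.6121 + -0.007093·13.8344 = 0.1535  (Lockheed)
  w_1 = 0.156079·2.5201 + -0.007093·21.5744 = 0.2403  (Nike)
  w_2 = 0.156079·1.2707 + -0.007093·7.9779 = 0.1417  (Visa)
  w_3 = 0.156079·4.1615 + -0.007093·26.0948 = 0.4644  (Starbucks)
Σw_i=1.0000  μᵀw=0.1490
σ²=wᵀΣw=λ₁·μ_p+λ₂ = 0.156079·0.149 + -0.007093 = 0.016163 ≈ 0.0162

0.1535  0.2403  0.1417  0.4644


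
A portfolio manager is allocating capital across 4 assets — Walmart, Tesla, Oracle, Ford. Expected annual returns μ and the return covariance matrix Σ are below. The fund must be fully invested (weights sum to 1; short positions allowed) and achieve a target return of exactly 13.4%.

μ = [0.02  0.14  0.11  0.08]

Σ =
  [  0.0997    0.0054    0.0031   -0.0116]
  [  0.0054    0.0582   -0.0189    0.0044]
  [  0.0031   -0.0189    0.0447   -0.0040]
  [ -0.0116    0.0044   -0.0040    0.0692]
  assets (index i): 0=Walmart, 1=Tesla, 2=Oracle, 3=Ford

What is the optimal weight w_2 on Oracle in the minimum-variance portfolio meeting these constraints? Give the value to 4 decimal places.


0.5272

u=Σ⁻¹μ = [0.0105  3.6505  4.1077  1.1632]
v=Σ⁻¹𝟙 = [9.4486  26.1932  34.2541  16.3493]
a=μᵀu=1.056188  b=𝟙ᵀu=8.931908  c=𝟙ᵀv=86.245095  D=ac−b²=11.312015
λ₁=(c·0.134−b)/D = (86.245095·0.134−8.931908)/11.312015 = 0.232048
λ₂=(a−b·0.134)/D = (1.056188−8.931908·0.134)/11.312015 = -0.012437
w* = 0.232048·u + -0.012437·v:
  w_0 = 0.232048·0.0105 + -0.012437·9.4486 = -0.1151  (Walmart)
  w_1 = 0.232048·3.6505 + -0.012437·26.1932 = 0.5213  (Tesla)
  w_2 = 0.232048·4.1077 + -0.012437·34.2541 = 0.5272  (Oracle)
  w_3 = 0.232048·1.1632 + -0.012437·16.3493 = 0.0666  (Ford)
Σw_i=1.0000  μᵀw=0.1340
σ²=wᵀΣw=λ₁·μ_p+λ₂ = 0.232048·0.134 + -0.012437 = 0.018657 ≈ 0.0187


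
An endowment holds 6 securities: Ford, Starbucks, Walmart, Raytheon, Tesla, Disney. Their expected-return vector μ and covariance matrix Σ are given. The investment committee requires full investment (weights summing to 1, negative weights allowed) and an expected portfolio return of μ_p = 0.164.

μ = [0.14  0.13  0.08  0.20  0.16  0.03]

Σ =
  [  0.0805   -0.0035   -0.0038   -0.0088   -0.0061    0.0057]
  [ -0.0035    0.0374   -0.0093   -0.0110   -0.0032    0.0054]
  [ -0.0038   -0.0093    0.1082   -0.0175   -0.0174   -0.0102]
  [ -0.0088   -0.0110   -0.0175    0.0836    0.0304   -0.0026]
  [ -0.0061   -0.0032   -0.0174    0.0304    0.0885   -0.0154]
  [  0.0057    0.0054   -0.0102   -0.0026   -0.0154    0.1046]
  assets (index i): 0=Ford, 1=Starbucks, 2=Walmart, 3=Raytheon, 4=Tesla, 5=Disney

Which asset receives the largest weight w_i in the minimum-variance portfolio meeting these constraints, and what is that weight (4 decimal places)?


Starbucks (0.3990)

g=Σ⁻¹μ = [2.5091  5.2575  2.0869  3.2385  1.5365  0.3889]
h=Σ⁻¹𝟙 = [17.2208  38.0831  19.2484  18.3355  13.2532  10.9397]
a=μᵀg=2.106908  b=𝟙ᵀg=15.017401  c=𝟙ᵀh=117.080794  D=ac−b²=21.156095
λ₁=(c·0.164−b)/D = (117.080794·0.164−15.017401)/21.156095 = 0.197761
λ₂=(a−b·0.164)/D = (2.106908−15.017401·0.164)/21.156095 = -0.016825
w* = 0.197761·g + -0.016825·h:
  w_0 = 0.197761·2.5091 + -0.016825·17.2208 = 0.2065  (Ford)
  w_1 = 0.197761·5.2575 + -0.016825·38.0831 = 0.3990  (Starbucks)
  w_2 = 0.197761·2.0869 + -0.016825·19.2484 = 0.0889  (Walmart)
  w_3 = 0.197761·3.2385 + -0.016825·18.3355 = 0.3319  (Raytheon)
  w_4 = 0.197761·1.5365 + -0.016825·13.2532 = 0.0809  (Tesla)
  w_5 = 0.197761·0.3889 + -0.016825·10.9397 = -0.1072  (Disney)
Σw_i=1.0000  μᵀw=0.1640
σ²=wᵀΣw=λ₁·μ_p+λ₂ = 0.197761·0.164 + -0.016825 = 0.015608 ≈ 0.0156


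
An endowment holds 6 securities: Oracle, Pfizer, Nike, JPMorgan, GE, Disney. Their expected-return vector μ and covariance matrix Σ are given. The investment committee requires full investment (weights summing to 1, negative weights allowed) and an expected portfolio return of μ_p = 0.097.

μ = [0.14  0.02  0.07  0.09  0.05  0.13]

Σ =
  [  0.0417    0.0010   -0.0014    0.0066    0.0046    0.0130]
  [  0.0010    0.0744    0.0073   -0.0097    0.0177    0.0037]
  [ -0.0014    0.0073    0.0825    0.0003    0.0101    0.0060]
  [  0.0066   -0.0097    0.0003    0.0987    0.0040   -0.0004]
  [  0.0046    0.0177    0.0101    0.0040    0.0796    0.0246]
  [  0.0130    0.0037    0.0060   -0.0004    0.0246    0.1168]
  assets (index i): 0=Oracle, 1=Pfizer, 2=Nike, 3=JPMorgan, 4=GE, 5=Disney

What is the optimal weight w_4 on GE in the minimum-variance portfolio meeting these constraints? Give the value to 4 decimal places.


x=Σ⁻¹μ = [3.0358  0.1953  0.8221  0.7266  0.0461  0.7195]
y=Σ⁻¹𝟙 = [20.5802  11.8575  10.3905  9.6781  5.6314  4.2087]
a=μᵀx=0.647703  b=𝟙ᵀx=5.545455  c=𝟙ᵀy=62.346528  D=ac−b²=9.629984
λ₁=(c·0.097−b)/D = (62.346528·0.097−5.545455)/9.629984 = 0.052145
λ₂=(a−b·0.097)/D = (0.647703−5.545455·0.097)/9.629984 = 0.011401
w* = 0.052145·x + 0.011401·y:
  w_0 = 0.052145·3.0358 + 0.011401·20.5802 = 0.3929  (Oracle)
  w_1 = 0.052145·0.1953 + 0.011401·11.8575 = 0.1454  (Pfizer)
  w_2 = 0.052145·0.8221 + 0.011401·10.3905 = 0.1613  (Nike)
  w_3 = 0.052145·0.7266 + 0.011401·9.6781 = 0.1482  (JPMorgan)
  w_4 = 0.052145·0.0461 + 0.011401·5.6314 = 0.0666  (GE)
  w_5 = 0.052145·0.7195 + 0.011401·4.2087 = 0.0855  (Disney)
Σw_i=1.0000  μᵀw=0.0970
σ²=wᵀΣw=λ₁·μ_p+λ₂ = 0.052145·0.097 + 0.011401 = 0.016459 ≈ 0.0165

0.0666


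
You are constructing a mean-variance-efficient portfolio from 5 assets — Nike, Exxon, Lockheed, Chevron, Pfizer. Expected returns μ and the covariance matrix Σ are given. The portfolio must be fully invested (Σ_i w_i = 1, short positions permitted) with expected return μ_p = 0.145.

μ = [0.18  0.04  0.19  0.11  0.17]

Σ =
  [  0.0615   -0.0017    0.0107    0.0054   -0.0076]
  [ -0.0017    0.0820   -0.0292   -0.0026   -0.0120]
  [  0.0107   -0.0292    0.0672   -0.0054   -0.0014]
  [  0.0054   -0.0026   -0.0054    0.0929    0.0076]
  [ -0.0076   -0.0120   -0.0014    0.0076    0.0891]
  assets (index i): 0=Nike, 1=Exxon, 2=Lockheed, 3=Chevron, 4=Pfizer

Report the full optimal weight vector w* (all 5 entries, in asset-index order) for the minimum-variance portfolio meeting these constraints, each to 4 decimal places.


p=Σ⁻¹μ = [2.5754  2.1705  3.4987  1.1037  2.3808]
q=Σ⁻¹𝟙 = [13.6175  23.6215  24.1584  10.8090  15.0238]
a=μᵀp=1.741296  b=𝟙ᵀp=11.729140  c=𝟙ᵀq=87.230199  D=ac−b²=14.320832
λ₁=(c·0.145−b)/D = (87.230199·0.145−11.729140)/14.320832 = 0.064189
λ₂=(a−b·0.145)/D = (1.741296−11.729140·0.145)/14.320832 = 0.002833
w* = 0.064189·p + 0.002833·q:
  w_0 = 0.064189·2.5754 + 0.002833·13.6175 = 0.2039  (Nike)
  w_1 = 0.064189·2.1705 + 0.002833·23.6215 = 0.2062  (Exxon)
  w_2 = 0.064189·3.4987 + 0.002833·24.1584 = 0.2930  (Lockheed)
  w_3 = 0.064189·1.1037 + 0.002833·10.8090 = 0.1015  (Chevron)
  w_4 = 0.064189·2.3808 + 0.002833·15.0238 = 0.1954  (Pfizer)
Σw_i=1.0000  μᵀw=0.1450
σ²=wᵀΣw=λ₁·μ_p+λ₂ = 0.064189·0.145 + 0.002833 = 0.012140 ≈ 0.0121

0.2039  0.2062  0.2930  0.1015  0.1954


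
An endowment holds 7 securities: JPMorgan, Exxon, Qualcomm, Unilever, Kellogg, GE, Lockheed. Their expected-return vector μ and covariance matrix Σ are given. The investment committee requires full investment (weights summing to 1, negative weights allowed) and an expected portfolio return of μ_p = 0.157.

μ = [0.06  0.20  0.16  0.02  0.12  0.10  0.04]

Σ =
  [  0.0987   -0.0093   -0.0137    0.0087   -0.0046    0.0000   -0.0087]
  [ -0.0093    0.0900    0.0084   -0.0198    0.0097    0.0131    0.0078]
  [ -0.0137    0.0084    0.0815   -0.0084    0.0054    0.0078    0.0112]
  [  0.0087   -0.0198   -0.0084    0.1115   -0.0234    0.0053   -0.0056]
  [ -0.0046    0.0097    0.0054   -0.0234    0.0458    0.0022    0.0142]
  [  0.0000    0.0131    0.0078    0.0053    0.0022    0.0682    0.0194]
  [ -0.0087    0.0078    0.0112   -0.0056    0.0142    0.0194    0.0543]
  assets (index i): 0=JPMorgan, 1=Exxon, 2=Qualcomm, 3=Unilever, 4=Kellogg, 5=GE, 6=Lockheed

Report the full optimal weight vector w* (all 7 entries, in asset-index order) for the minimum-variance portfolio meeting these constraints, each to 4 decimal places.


u=Σ⁻¹μ = [1.0285  2.0277  1.8682  1.1140  2.8221  0.8892  -0.7160]
v=Σ⁻¹𝟙 = [13.2937  10.5000  11.5029  15.9643  24.4646  6.5803  9.5630]
a=μᵀu=1.187369  b=𝟙ᵀu=9.033663  c=𝟙ᵀv=91.868649  D=ac−b²=27.474955
λ₁=(c·0.157−b)/D = (91.868649·0.157−9.033663)/27.474955 = 0.196168
λ₂=(a−b·0.157)/D = (1.187369−9.033663·0.157)/27.474955 = -0.008405
w* = 0.196168·u + -0.008405·v:
  w_0 = 0.196168·1.0285 + -0.008405·13.2937 = 0.0900  (JPMorgan)
  w_1 = 0.196168·2.0277 + -0.008405·10.5000 = 0.3095  (Exxon)
  w_2 = 0.196168·1.8682 + -0.008405·11.5029 = 0.2698  (Qualcomm)
  w_3 = 0.196168·1.1140 + -0.008405·15.9643 = 0.0844  (Unilever)
  w_4 = 0.196168·2.8221 + -0.008405·24.4646 = 0.3480  (Kellogg)
  w_5 = 0.196168·0.8892 + -0.008405·6.5803 = 0.1191  (GE)
  w_6 = 0.196168·-0.7160 + -0.008405·9.5630 = -0.2208  (Lockheed)
Σw_i=1.0000  μᵀw=0.1570
σ²=wᵀΣw=λ₁·μ_p+λ₂ = 0.196168·0.157 + -0.008405 = 0.022394 ≈ 0.0224

0.0900  0.3095  0.2698  0.0844  0.3480  0.1191  -0.2208


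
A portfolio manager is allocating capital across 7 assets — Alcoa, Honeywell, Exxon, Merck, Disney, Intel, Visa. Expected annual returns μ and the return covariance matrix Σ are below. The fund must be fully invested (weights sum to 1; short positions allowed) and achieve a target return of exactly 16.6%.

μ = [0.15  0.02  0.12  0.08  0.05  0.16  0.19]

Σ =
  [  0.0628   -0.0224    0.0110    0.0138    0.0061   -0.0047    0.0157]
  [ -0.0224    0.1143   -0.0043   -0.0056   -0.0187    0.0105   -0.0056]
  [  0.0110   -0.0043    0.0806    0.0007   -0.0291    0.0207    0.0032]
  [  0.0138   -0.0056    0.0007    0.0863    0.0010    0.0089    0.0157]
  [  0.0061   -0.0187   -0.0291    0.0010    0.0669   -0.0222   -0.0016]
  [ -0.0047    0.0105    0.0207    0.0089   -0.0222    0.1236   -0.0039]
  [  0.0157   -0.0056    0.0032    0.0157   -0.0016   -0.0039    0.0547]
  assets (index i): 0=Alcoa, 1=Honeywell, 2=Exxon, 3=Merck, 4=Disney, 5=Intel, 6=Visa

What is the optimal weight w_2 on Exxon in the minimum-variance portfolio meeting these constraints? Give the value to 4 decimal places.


g=Σ⁻¹μ = [1.5455  0.9020  1.5799  -0.0372  2.1198  1.4967  3.2092]
h=Σ⁻¹𝟙 = [10.8727  16.8688  19.8405  6.6774  30.6408  9.2557  15.3668]
a=μᵀg=1.391695  b=𝟙ᵀg=10.815966  c=𝟙ᵀh=109.522630  D=ac−b²=35.436948
λ₁=(c·0.166−b)/D = (109.522630·0.166−10.815966)/35.436948 = 0.207828
λ₂=(a−b·0.166)/D = (1.391695−10.815966·0.166)/35.436948 = -0.011394
w* = 0.207828·g + -0.011394·h:
  w_0 = 0.207828·1.5455 + -0.011394·10.8727 = 0.1973  (Alcoa)
  w_1 = 0.207828·0.9020 + -0.011394·16.8688 = -0.0047  (Honeywell)
  w_2 = 0.207828·1.5799 + -0.011394·19.8405 = 0.1023  (Exxon)
  w_3 = 0.207828·-0.0372 + -0.011394·6.6774 = -0.0838  (Merck)
  w_4 = 0.207828·2.1198 + -0.011394·30.6408 = 0.0914  (Disney)
  w_5 = 0.207828·1.4967 + -0.011394·9.2557 = 0.2056  (Intel)
  w_6 = 0.207828·3.2092 + -0.011394·15.3668 = 0.4919  (Visa)
Σw_i=1.0000  μᵀw=0.1660
σ²=wᵀΣw=λ₁·μ_p+λ₂ = 0.207828·0.166 + -0.011394 = 0.023106 ≈ 0.0231

0.1023


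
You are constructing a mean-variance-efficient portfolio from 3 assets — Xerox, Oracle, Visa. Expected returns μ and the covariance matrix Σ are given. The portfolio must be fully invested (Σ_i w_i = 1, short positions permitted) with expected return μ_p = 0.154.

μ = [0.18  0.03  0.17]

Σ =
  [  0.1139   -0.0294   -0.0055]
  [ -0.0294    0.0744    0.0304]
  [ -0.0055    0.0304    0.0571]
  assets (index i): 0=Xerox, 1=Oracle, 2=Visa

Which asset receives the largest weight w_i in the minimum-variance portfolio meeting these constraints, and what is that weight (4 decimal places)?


g=Σ⁻¹μ = [1.6664  -0.2816  3.2877]
h=Σ⁻¹𝟙 = [12.9173  13.9061  11.3537]
a=μᵀg=0.850408  b=𝟙ᵀg=4.672444  c=𝟙ᵀh=38.177226  D=ac−b²=10.634502
λ₁=(c·0.154−b)/D = (38.177226·0.154−4.672444)/10.634502 = 0.113484
λ₂=(a−b·0.154)/D = (0.850408−4.672444·0.154)/10.634502 = 0.012304
w* = 0.113484·g + 0.012304·h:
  w_0 = 0.113484·1.6664 + 0.012304·12.9173 = 0.3481  (Xerox)
  w_1 = 0.113484·-0.2816 + 0.012304·13.9061 = 0.1391  (Oracle)
  w_2 = 0.113484·3.2877 + 0.012304·11.3537 = 0.5128  (Visa)
Σw_i=1.0000  μᵀw=0.1540
σ²=wᵀΣw=λ₁·μ_p+λ₂ = 0.113484·0.154 + 0.012304 = 0.029781 ≈ 0.0298

Visa (0.5128)


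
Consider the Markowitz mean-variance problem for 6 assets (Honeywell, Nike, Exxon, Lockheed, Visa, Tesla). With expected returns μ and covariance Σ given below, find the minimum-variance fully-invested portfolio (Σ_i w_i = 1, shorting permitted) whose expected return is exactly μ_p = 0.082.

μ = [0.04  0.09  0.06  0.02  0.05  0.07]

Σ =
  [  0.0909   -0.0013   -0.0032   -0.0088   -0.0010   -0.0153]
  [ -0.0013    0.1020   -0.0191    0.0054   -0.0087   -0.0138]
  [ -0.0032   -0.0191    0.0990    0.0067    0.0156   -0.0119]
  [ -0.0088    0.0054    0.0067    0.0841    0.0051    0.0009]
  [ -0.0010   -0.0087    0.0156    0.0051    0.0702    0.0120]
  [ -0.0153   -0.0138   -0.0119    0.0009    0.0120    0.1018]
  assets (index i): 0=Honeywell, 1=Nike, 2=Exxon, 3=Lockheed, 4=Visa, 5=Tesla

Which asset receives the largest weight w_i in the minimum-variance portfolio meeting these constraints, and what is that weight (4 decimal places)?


x=Σ⁻¹μ = [0.6747  1.2310  0.8999  0.1170  0.4947  1.0017]
y=Σ⁻¹𝟙 = [15.2195  14.6291  12.7972  10.7524  10.2069  14.2914]
a=μᵀx=0.288969  b=𝟙ᵀx=4.419022  c=𝟙ᵀy=77.896498  D=ac−b²=2.981942
λ₁=(c·0.082−b)/D = (77.896498·0.082−4.419022)/2.981942 = 0.660137
λ₂=(a−b·0.082)/D = (0.288969−4.419022·0.082)/2.981942 = -0.024612
w* = 0.660137·x + -0.024612·y:
  w_0 = 0.660137·0.6747 + -0.024612·15.2195 = 0.0708  (Honeywell)
  w_1 = 0.660137·1.2310 + -0.024612·14.6291 = 0.4526  (Nike)
  w_2 = 0.660137·0.8999 + -0.024612·12.7972 = 0.2791  (Exxon)
  w_3 = 0.660137·0.1170 + -0.024612·10.7524 = -0.1874  (Lockheed)
  w_4 = 0.660137·0.4947 + -0.024612·10.2069 = 0.0754  (Visa)
  w_5 = 0.660137·1.0017 + -0.024612·14.2914 = 0.3096  (Tesla)
Σw_i=1.0000  μᵀw=0.0820
σ²=wᵀΣw=λ₁·μ_p+λ₂ = 0.660137·0.082 + -0.024612 = 0.029520 ≈ 0.0295

Nike (0.4526)


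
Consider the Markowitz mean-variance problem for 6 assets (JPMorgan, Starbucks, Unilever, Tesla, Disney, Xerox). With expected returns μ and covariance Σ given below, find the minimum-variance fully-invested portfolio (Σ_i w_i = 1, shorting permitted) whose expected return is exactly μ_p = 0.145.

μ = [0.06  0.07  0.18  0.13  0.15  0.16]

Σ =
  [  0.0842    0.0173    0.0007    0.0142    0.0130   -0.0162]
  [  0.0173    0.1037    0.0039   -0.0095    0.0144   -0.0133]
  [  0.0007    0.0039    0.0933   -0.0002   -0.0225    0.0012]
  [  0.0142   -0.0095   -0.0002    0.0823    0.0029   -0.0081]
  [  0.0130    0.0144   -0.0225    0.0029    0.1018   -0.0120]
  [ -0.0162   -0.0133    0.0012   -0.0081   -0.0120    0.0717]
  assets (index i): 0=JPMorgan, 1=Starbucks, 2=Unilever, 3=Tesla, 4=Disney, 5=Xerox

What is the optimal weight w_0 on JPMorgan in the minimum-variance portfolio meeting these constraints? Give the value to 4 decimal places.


g=Σ⁻¹μ = [0.4798  0.7607  2.3731  1.8108  2.1315  3.0026]
h=Σ⁻¹𝟙 = [9.7289  9.7905  12.9288  13.2993  12.1838  21.2864]
a=μᵀg=1.544749  b=𝟙ᵀg=10.558559  c=𝟙ᵀh=79.217723  D=ac−b²=10.888302
λ₁=(c·0.145−b)/D = (79.217723·0.145−10.558559)/10.888302 = 0.085230
λ₂=(a−b·0.145)/D = (1.544749−10.558559·0.145)/10.888302 = 0.001264
w* = 0.085230·g + 0.001264·h:
  w_0 = 0.085230·0.4798 + 0.001264·9.7289 = 0.0532  (JPMorgan)
  w_1 = 0.085230·0.7607 + 0.001264·9.7905 = 0.0772  (Starbucks)
  w_2 = 0.085230·2.3731 + 0.001264·12.9288 = 0.2186  (Unilever)
  w_3 = 0.085230·1.8108 + 0.001264·13.2993 = 0.1711  (Tesla)
  w_4 = 0.085230·2.1315 + 0.001264·12.1838 = 0.1971  (Disney)
  w_5 = 0.085230·3.0026 + 0.001264·21.2864 = 0.2828  (Xerox)
Σw_i=1.0000  μᵀw=0.1450
σ²=wᵀΣw=λ₁·μ_p+λ₂ = 0.085230·0.145 + 0.001264 = 0.013622 ≈ 0.0136

0.0532


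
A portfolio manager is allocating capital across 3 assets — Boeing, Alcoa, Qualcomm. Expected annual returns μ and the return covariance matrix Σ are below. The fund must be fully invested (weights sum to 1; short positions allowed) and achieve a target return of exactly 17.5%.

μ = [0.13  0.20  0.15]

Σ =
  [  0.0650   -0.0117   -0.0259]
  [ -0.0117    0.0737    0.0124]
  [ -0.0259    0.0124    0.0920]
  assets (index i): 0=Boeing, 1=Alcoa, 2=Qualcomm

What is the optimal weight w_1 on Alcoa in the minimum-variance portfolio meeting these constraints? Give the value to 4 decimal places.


u=Σ⁻¹μ = [3.3945  2.8829  2.1975]
v=Σ⁻¹𝟙 = [24.3096  14.7827  15.7208]
a=μᵀu=1.347489  b=𝟙ᵀu=8.474913  c=𝟙ᵀv=54.813141  D=ac−b²=2.035968
λ₁=(c·0.175−b)/D = (54.813141·0.175−8.474913)/2.035968 = 0.548823
λ₂=(a−b·0.175)/D = (1.347489−8.474913·0.175)/2.035968 = -0.066612
w* = 0.548823·u + -0.066612·v:
  w_0 = 0.548823·3.3945 + -0.066612·24.3096 = 0.2437  (Boeing)
  w_1 = 0.548823·2.8829 + -0.066612·14.7827 = 0.5975  (Alcoa)
  w_2 = 0.548823·2.1975 + -0.066612·15.7208 = 0.1588  (Qualcomm)
Σw_i=1.0000  μᵀw=0.1750
σ²=wᵀΣw=λ₁·μ_p+λ₂ = 0.548823·0.175 + -0.066612 = 0.029432 ≈ 0.0294

0.5975


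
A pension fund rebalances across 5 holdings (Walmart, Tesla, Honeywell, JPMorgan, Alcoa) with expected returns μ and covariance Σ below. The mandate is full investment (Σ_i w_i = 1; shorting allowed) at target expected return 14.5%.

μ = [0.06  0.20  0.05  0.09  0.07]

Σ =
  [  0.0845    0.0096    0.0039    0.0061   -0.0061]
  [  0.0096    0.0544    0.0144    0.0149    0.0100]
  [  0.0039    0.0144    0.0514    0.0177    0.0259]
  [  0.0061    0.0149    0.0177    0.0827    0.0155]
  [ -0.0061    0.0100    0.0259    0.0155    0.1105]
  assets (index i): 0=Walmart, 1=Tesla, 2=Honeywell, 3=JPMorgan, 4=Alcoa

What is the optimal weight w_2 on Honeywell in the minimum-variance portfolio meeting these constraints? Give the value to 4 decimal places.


p=Σ⁻¹μ = [0.3199  3.5323  -0.3729  0.4412  0.3570]
q=Σ⁻¹𝟙 = [10.0070  11.1253  10.8778  6.0471  5.1975]
a=μᵀp=0.771698  b=𝟙ᵀp=4.277430  c=𝟙ᵀq=43.254681  D=ac−b²=15.083120
λ₁=(c·0.145−b)/D = (43.254681·0.145−4.277430)/15.083120 = 0.132234
λ₂=(a−b·0.145)/D = (0.771698−4.277430·0.145)/15.083120 = 0.010042
w* = 0.132234·p + 0.010042·q:
  w_0 = 0.132234·0.3199 + 0.010042·10.0070 = 0.1428  (Walmart)
  w_1 = 0.132234·3.5323 + 0.010042·11.1253 = 0.5788  (Tesla)
  w_2 = 0.132234·-0.3729 + 0.010042·10.8778 = 0.0599  (Honeywell)
  w_3 = 0.132234·0.4412 + 0.010042·6.0471 = 0.1191  (JPMorgan)
  w_4 = 0.132234·0.3570 + 0.010042·5.1975 = 0.0994  (Alcoa)
Σw_i=1.0000  μᵀw=0.1450
σ²=wᵀΣw=λ₁·μ_p+λ₂ = 0.132234·0.145 + 0.010042 = 0.029216 ≈ 0.0292

0.0599
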